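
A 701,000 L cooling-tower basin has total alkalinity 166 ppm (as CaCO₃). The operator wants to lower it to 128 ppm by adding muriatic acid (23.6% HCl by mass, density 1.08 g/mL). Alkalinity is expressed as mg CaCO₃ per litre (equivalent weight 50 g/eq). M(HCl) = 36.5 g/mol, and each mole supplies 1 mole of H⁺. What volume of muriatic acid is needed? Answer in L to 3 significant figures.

76.3 L

Alkalinity to neutralize: (166 − 128) = 38 mg/L as CaCO₃ × 701,000 L = 26,640 g as CaCO₃.
Equivalents of H⁺ required: 26,640 ÷ 50 g/eq = 532.8 eq = 532.8 mol HCl.
Mass of HCl: 532.8 × 36.5 = 19,450 g.
Mass of 23.6% solution: 19,450 / 0.236 = 82,400 g.
Volume: 82,400 g ÷ 1.08 g/mL = 76,290 mL.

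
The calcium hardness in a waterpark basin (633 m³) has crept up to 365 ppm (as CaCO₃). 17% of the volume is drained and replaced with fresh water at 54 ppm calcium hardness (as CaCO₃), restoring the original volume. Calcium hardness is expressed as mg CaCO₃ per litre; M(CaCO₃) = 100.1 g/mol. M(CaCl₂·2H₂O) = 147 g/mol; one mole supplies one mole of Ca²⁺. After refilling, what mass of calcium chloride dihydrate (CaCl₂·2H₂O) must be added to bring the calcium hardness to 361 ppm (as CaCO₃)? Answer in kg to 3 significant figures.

45.4 kg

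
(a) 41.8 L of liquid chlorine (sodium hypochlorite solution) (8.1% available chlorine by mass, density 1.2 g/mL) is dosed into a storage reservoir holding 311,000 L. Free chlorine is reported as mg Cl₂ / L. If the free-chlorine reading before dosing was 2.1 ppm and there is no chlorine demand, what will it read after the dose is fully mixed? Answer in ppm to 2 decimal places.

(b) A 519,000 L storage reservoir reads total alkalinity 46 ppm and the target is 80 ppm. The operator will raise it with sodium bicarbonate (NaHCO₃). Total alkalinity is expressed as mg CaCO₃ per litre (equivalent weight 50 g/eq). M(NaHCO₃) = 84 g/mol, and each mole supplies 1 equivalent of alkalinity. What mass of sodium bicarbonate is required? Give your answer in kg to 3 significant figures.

(a) 15.16 ppm; (b) 29.6 kg

(a) Mass of solution: 41.8 L × 1000 mL/L × 1.2 g/mL = 50,160 g.
(a) Available chlorine delivered: 50,160 g × 0.081 = 4063 g as Cl₂.
(a) Concentration rise: 4063 g / 311,000 L = 13.06 mg/L = 13.06 ppm.
(a) Final FC: 2.1 + 13.06 = 15.16 ppm.

(b) Alkalinity to add: (80 − 46) = 34 mg/L as CaCO₃ × 519,000 L = 17,650 g as CaCO₃.
(b) Equivalents: 17,650 g ÷ 50 g/eq = 352.9 eq.
(b) NaHCO₃ supplies 1 eq per mole → 352.9 mol.
(b) Mass: 352.9 mol × 84 g/mol = 29,650 g.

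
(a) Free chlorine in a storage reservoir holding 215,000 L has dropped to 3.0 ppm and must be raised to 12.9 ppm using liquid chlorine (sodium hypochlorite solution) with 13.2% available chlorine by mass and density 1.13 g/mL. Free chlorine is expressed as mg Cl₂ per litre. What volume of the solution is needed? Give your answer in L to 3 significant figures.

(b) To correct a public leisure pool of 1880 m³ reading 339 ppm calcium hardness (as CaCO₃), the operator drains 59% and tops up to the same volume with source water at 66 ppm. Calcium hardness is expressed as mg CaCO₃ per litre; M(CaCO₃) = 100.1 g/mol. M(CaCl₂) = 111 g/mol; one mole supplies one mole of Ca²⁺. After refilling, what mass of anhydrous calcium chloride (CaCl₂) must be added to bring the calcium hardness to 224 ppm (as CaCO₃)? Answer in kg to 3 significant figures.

(a) Chlorine deficit: 12.9 − 3.0 = 9.9 ppm = 9.9 mg/L as Cl₂.
(a) Cl₂ equivalent needed: 9.9 mg/L × 215,000 L = 2,128,000 mg = 2128 g.
(a) Product at 13.2% available chlorine: 2128 / 0.132 = 16,120 g.
(a) Volume at density 1.13 g/mL: 16,120 g ÷ 1.13 g/mL = 14,270 mL.

(b) Volume: 1880 m³ = 1,880,000 L.
(b) After draining 59% and refilling: 339 × 0.41 + 66 × 0.59 = 177.93 ppm.
(b) Deficit to target: 224 − 177.93 = 46.07 mg/L.
(b) As CaCO₃: 46.07 mg/L × 1,880,000 L = 86,610 g; ÷ 100.1 = 865.3 mol Ca²⁺.
(b) Mass: 865.3 × 111 = 96,040 g.

(a) 14.3 L; (b) 96.0 kg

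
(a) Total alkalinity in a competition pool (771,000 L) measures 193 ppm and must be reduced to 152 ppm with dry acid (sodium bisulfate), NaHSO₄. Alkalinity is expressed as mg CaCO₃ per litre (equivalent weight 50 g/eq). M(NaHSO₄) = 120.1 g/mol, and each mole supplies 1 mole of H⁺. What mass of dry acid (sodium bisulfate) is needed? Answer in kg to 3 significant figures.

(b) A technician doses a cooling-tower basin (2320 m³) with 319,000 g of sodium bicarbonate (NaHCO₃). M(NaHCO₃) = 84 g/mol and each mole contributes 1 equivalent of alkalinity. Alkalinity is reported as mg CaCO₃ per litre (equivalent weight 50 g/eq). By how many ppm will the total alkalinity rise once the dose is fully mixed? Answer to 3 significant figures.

(a) Alkalinity to neutralize: (193 − 152) = 41 mg/L as CaCO₃ × 771,000 L = 31,610 g as CaCO₃.
(a) Equivalents of H⁺ required: 31,610 ÷ 50 g/eq = 632.2 eq = 632.2 mol NaHSO₄.
(a) Mass of NaHSO₄: 632.2 × 120.1 = 75,930 g.

(b) Volume: 2320 m³ = 2,320,000 L.
(b) Moles of NaHCO₃: 319,000 g ÷ 84 g/mol = 3798 mol → 3798 eq of alkalinity.
(b) As CaCO₃: 3798 eq × 50 g/eq = 189,900 g.
(b) Rise: 189,900 g / 2,320,000 L × 1000 = 81.85 mg/L.

(a) 75.9 kg; (b) 81.8 ppm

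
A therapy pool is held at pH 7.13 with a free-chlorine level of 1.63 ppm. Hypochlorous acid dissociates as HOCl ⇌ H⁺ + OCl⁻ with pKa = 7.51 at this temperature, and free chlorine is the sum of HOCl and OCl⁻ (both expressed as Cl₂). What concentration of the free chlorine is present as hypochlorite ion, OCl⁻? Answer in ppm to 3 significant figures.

[OCl⁻]/[HOCl] = 10^(pH − pKa) = 10^(7.13 − 7.51) = 10^-0.38 = 0.4169.
Fraction as HOCl = 1 / (1 + 0.4169) = 0.7058.
OCl⁻ = (1 − 0.7058) × 1.63 ppm = 0.4796 ppm.

0.480 ppm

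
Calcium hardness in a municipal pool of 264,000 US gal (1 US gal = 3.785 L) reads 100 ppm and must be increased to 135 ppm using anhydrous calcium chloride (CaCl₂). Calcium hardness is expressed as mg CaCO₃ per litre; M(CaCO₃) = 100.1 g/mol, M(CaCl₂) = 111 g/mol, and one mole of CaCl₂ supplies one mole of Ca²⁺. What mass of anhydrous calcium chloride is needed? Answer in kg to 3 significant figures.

Volume: 264,000 US gal × 3.785 L/gal = 999,240 L.
Hardness to add: (135 − 100) = 35 mg/L as CaCO₃ × 999,240 L = 34,970 g as CaCO₃.
Moles of Ca²⁺ (1 mol Ca²⁺ ≡ 1 mol CaCO₃): 34,970 / 100.1 g/mol = 349.4 mol.
Mass of CaCl₂: 349.4 × 111 = 38,780 g.

38.8 kg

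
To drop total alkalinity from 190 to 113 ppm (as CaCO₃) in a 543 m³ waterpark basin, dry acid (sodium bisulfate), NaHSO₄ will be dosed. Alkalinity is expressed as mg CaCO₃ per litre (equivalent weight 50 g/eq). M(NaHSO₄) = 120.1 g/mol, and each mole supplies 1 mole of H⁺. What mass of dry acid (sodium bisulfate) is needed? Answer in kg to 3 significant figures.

Volume: 543 m³ = 543,000 L.
Alkalinity to neutralize: (190 − 113) = 77 mg/L as CaCO₃ × 543,000 L = 41,810 g as CaCO₃.
Equivalents of H⁺ required: 41,810 ÷ 50 g/eq = 836.2 eq = 836.2 mol NaHSO₄.
Mass of NaHSO₄: 836.2 × 120.1 = 100,400 g.

100 kg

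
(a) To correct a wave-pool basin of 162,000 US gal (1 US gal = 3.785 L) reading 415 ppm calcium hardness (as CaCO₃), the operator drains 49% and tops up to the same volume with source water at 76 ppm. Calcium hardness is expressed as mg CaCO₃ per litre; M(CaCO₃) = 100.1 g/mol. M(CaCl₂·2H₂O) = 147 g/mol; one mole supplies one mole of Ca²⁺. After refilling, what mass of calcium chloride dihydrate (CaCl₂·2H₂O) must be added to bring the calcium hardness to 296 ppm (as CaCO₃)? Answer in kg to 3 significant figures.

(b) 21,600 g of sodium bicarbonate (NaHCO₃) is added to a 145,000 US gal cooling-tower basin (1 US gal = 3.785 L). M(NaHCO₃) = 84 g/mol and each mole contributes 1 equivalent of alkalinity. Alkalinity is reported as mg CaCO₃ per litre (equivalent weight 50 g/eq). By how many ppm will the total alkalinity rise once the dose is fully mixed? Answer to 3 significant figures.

(a) Volume: 162,000 US gal × 3.785 L/gal = 613,170 L.
(a) After draining 49% and refilling: 415 × 0.51 + 76 × 0.49 = 248.89 ppm.
(a) Deficit to target: 296 − 248.89 = 47.11 mg/L.
(a) As CaCO₃: 47.11 mg/L × 613,170 L = 28,890 g; ÷ 100.1 = 288.6 mol Ca²⁺.
(a) Mass: 288.6 × 147 = 42,420 g.

(b) Volume: 145,000 US gal × 3.785 L/gal = 548,825 L.
(b) Moles of NaHCO₃: 21,600 g ÷ 84 g/mol = 257.1 mol → 257.1 eq of alkalinity.
(b) As CaCO₃: 257.1 eq × 50 g/eq = 12,860 g.
(b) Rise: 12,860 g / 548,825 L × 1000 = 23.43 mg/L.

(a) 42.4 kg; (b) 23.4 ppm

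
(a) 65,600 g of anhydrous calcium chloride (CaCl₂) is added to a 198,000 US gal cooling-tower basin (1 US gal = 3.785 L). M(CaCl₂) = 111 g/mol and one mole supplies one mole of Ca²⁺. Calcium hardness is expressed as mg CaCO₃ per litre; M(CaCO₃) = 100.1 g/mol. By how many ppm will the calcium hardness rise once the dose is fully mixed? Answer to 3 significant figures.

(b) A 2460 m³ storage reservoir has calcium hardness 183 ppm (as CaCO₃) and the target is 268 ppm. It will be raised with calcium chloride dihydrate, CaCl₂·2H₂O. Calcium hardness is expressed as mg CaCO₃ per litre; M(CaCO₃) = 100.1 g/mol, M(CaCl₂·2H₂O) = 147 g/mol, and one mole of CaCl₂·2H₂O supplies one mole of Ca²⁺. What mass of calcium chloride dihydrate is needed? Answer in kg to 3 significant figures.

(a) Volume: 198,000 US gal × 3.785 L/gal = 749,430 L.
(a) Moles of Ca²⁺: 65,600 g ÷ 111 g/mol = 591 mol.
(a) As CaCO₃: 591 mol × 100.1 g/mol = 59,160 g.
(a) Rise: 59,160 g / 749,430 L × 1000 = 78.94 mg/L.

(b) Volume: 2460 m³ = 2,460,000 L.
(b) Hardness to add: (268 − 183) = 85 mg/L as CaCO₃ × 2,460,000 L = 209,100 g as CaCO₃.
(b) Moles of Ca²⁺ (1 mol Ca²⁺ ≡ 1 mol CaCO₃): 209,100 / 100.1 g/mol = 2089 mol.
(b) Mass of CaCl₂·2H₂O: 2089 × 147 = 307,100 g.

(a) 78.9 ppm; (b) 307 kg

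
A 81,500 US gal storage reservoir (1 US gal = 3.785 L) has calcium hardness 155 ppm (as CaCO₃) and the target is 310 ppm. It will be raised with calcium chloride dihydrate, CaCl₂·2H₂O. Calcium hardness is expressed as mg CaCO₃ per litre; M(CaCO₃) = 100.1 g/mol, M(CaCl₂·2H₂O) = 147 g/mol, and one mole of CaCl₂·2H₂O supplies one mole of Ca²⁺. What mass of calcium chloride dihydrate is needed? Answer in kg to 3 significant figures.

70.2 kg

Volume: 81,500 US gal × 3.785 L/gal = 308,478 L.
Hardness to add: (310 − 155) = 155 mg/L as CaCO₃ × 308,478 L = 47,810 g as CaCO₃.
Moles of Ca²⁺ (1 mol Ca²⁺ ≡ 1 mol CaCO₃): 47,810 / 100.1 g/mol = 477.7 mol.
Mass of CaCl₂·2H₂O: 477.7 × 147 = 70,220 g.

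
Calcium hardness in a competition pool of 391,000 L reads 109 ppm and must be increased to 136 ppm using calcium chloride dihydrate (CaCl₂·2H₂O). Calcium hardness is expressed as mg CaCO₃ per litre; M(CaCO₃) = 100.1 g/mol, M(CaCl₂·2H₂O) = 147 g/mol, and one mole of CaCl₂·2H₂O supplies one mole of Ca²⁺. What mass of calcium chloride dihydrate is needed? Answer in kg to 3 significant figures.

15.5 kg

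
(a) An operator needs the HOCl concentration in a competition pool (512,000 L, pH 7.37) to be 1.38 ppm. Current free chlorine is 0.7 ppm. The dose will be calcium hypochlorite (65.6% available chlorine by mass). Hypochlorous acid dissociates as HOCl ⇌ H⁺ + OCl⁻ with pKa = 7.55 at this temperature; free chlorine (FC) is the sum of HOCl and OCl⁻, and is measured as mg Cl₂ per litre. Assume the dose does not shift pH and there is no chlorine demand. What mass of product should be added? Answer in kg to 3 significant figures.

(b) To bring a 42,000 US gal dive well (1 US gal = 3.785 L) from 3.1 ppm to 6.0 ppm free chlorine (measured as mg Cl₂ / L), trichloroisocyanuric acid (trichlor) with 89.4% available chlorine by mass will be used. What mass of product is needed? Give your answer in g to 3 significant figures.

(a) [OCl⁻]/[HOCl] = 10^(pH − pKa) = 10^(7.37 − 7.55) = 0.6607; fraction as HOCl = 1/(1 + 0.6607) = 0.6022.
(a) Free chlorine required for 1.38 ppm HOCl: 1.38 / 0.6022 = 2.292 ppm.
(a) FC to add: 2.292 − 0.7 = 1.592 mg/L as Cl₂.
(a) Cl₂ equivalent: 1.592 mg/L × 512,000 L = 815 g.
(a) Product at 65.6% available Cl: 815 / 0.656 = 1242 g.

(b) Volume: 42,000 US gal × 3.785 L/gal = 158,970 L.
(b) Chlorine deficit: 6.0 − 3.1 = 2.9 ppm = 2.9 mg/L as Cl₂.
(b) Cl₂ equivalent needed: 2.9 mg/L × 158,970 L = 461,000 mg = 461 g.
(b) Product at 89.4% available chlorine: 461 / 0.894 = 515.7 g.

(a) 1.24 kg; (b) 516 g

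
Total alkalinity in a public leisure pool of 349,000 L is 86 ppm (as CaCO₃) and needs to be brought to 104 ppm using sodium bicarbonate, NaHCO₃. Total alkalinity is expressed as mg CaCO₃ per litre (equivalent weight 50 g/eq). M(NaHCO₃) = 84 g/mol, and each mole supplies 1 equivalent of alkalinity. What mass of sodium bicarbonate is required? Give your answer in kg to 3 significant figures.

10.6 kg

Alkalinity to add: (104 − 86) = 18 mg/L as CaCO₃ × 349,000 L = 6282 g as CaCO₃.
Equivalents: 6282 g ÷ 50 g/eq = 125.6 eq.
NaHCO₃ supplies 1 eq per mole → 125.6 mol.
Mass: 125.6 mol × 84 g/mol = 10,550 g.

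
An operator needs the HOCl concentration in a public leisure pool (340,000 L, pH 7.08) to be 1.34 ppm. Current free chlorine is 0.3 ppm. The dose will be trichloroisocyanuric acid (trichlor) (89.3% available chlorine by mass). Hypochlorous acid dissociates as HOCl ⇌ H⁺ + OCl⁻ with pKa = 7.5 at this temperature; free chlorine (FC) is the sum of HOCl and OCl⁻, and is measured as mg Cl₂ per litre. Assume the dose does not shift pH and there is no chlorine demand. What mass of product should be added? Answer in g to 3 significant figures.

[OCl⁻]/[HOCl] = 10^(pH − pKa) = 10^(7.08 − 7.5) = 0.3802; fraction as HOCl = 1/(1 + 0.3802) = 0.7245.
Free chlorine required for 1.34 ppm HOCl: 1.34 / 0.7245 = 1.849 ppm.
FC to add: 1.849 − 0.3 = 1.549 mg/L as Cl₂.
Cl₂ equivalent: 1.549 mg/L × 340,000 L = 526.8 g.
Product at 89.3% available Cl: 526.8 / 0.893 = 589.9 g.

590 g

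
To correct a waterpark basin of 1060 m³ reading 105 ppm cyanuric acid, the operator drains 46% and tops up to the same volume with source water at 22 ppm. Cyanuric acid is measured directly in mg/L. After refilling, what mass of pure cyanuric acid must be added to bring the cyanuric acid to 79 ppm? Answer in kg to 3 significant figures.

12.9 kg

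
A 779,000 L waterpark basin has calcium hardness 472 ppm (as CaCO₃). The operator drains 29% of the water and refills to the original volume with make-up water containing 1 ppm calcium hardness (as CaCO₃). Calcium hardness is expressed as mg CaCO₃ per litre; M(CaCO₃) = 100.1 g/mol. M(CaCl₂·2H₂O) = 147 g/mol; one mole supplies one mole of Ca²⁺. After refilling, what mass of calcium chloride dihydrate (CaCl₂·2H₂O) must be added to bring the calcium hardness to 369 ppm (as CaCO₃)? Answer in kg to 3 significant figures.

38.4 kg

After draining 29% and refilling: 472 × 0.71 + 1 × 0.29 = 335.41 ppm.
Deficit to target: 369 − 335.41 = 33.59 mg/L.
As CaCO₃: 33.59 mg/L × 779,000 L = 26,170 g; ÷ 100.1 = 261.4 mol Ca²⁺.
Mass: 261.4 × 147 = 38,430 g.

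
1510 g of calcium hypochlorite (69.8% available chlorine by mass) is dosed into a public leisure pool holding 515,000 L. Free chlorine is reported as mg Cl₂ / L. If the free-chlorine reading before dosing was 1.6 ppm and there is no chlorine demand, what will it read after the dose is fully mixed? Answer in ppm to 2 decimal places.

3.65 ppm

Available chlorine delivered: 1510 g × 0.698 = 1054 g as Cl₂.
Concentration rise: 1054 g / 515,000 L = 2.047 mg/L = 2.05 ppm.
Final FC: 1.6 + 2.05 = 3.65 ppm.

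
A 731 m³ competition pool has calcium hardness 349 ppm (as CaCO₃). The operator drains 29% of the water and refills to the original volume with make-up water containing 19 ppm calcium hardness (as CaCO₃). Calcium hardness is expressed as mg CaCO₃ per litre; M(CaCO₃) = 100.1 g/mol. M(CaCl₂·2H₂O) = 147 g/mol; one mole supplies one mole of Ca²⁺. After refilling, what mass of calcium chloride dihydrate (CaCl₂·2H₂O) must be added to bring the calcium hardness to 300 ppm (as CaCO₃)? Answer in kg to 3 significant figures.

Volume: 731 m³ = 731,000 L.
After draining 29% and refilling: 349 × 0.71 + 19 × 0.29 = 253.3 ppm.
Deficit to target: 300 − 253.3 = 46.7 mg/L.
As CaCO₃: 46.7 mg/L × 731,000 L = 34,140 g; ÷ 100.1 = 341 mol Ca²⁺.
Mass: 341 × 147 = 50,130 g.

50.1 kg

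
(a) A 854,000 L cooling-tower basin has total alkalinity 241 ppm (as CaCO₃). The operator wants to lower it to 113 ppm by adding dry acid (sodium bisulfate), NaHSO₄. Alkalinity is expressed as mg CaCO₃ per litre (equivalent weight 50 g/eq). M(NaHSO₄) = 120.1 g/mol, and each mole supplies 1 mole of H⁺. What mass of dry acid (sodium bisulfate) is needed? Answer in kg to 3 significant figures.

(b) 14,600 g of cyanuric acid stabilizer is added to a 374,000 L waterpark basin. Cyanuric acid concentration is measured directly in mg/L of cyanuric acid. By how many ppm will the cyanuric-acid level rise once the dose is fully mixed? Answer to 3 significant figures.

(a) Alkalinity to neutralize: (241 − 113) = 128 mg/L as CaCO₃ × 854,000 L = 109,300 g as CaCO₃.
(a) Equivalents of H⁺ required: 109,300 ÷ 50 g/eq = 2186 eq = 2186 mol NaHSO₄.
(a) Mass of NaHSO₄: 2186 × 120.1 = 262,600 g.

(b) Rise: 14,600 g / 374,000 L × 1000 = 39.04 mg/L.

(a) 263 kg; (b) 39.0 ppm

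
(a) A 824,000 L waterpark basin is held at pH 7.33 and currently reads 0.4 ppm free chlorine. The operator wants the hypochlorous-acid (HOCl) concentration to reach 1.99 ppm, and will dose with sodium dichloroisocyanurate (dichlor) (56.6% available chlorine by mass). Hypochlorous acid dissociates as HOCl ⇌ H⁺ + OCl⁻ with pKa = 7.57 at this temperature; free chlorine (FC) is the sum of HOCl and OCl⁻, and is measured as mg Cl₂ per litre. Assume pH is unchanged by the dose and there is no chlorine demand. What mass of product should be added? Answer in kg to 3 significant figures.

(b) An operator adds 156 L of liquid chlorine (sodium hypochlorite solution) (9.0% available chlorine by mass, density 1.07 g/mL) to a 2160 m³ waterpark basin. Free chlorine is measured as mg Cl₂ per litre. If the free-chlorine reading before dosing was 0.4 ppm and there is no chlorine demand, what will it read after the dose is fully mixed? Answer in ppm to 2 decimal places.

(a) 3.98 kg; (b) 7.36 ppm

(a) [OCl⁻]/[HOCl] = 10^(pH − pKa) = 10^(7.33 − 7.57) = 0.5754; fraction as HOCl = 1/(1 + 0.5754) = 0.6347.
(a) Free chlorine required for 1.99 ppm HOCl: 1.99 / 0.6347 = 3.135 ppm.
(a) FC to add: 3.135 − 0.4 = 2.735 mg/L as Cl₂.
(a) Cl₂ equivalent: 2.735 mg/L × 824,000 L = 2254 g.
(a) Product at 56.6% available Cl: 2254 / 0.566 = 3982 g.

(b) Volume: 2160 m³ = 2,160,000 L.
(b) Mass of solution: 156 L × 1000 mL/L × 1.07 g/mL = 166,900 g.
(b) Available chlorine delivered: 166,900 g × 0.09 = 15,020 g as Cl₂.
(b) Concentration rise: 15,020 g / 2,160,000 L = 6.955 mg/L = 6.96 ppm.
(b) Final FC: 0.4 + 6.96 = 7.36 ppm.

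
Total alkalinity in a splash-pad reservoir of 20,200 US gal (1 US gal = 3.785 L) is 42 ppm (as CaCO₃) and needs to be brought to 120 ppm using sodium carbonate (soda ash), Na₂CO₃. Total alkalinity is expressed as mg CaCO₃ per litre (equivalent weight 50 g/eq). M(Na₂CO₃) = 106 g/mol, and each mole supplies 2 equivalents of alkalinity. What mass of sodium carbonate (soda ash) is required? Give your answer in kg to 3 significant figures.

6.32 kg

Volume: 20,200 US gal × 3.785 L/gal = 76,457 L.
Alkalinity to add: (120 − 42) = 78 mg/L as CaCO₃ × 76,457 L = 5964 g as CaCO₃.
Equivalents: 5964 g ÷ 50 g/eq = 119.3 eq.
Each mole of Na₂CO₃ supplies 2 eq, so 119.3 / 2 = 59.64 mol.
Mass: 59.64 mol × 106 g/mol = 6321 g.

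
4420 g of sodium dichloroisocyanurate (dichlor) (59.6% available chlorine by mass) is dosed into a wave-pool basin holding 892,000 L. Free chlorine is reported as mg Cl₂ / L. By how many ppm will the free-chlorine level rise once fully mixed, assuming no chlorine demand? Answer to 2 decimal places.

2.95 ppm

Available chlorine delivered: 4420 g × 0.596 = 2634 g as Cl₂.
Concentration rise: 2634 g / 892,000 L = 2.953 mg/L = 2.95 ppm.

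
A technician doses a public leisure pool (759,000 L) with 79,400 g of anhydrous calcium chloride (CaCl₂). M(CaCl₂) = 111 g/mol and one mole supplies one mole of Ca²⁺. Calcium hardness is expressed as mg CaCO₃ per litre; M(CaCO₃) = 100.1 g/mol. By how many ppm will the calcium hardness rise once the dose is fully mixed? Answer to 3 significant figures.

Moles of Ca²⁺: 79,400 g ÷ 111 g/mol = 715.3 mol.
As CaCO₃: 715.3 mol × 100.1 g/mol = 71,600 g.
Rise: 71,600 g / 759,000 L × 1000 = 94.34 mg/L.

94.3 ppm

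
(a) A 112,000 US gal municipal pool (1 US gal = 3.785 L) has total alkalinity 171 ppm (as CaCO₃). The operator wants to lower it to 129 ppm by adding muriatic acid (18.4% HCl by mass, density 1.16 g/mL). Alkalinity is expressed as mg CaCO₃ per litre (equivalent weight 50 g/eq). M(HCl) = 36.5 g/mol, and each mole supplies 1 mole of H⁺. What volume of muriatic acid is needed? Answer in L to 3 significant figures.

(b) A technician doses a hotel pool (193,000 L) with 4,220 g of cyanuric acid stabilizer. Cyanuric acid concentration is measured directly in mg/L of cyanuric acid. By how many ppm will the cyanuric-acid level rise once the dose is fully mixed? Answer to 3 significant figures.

(a) Volume: 112,000 US gal × 3.785 L/gal = 423,920 L.
(a) Alkalinity to neutralize: (171 − 129) = 42 mg/L as CaCO₃ × 423,920 L = 17,800 g as CaCO₃.
(a) Equivalents of H⁺ required: 17,800 ÷ 50 g/eq = 356.1 eq = 356.1 mol HCl.
(a) Mass of HCl: 356.1 × 36.5 = 13,000 g.
(a) Mass of 18.4% solution: 13,000 / 0.184 = 70,640 g.
(a) Volume: 70,640 g ÷ 1.16 g/mL = 60,890 mL.

(b) Rise: 4,220 g / 193,000 L × 1000 = 21.87 mg/L.

(a) 60.9 L; (b) 21.9 ppm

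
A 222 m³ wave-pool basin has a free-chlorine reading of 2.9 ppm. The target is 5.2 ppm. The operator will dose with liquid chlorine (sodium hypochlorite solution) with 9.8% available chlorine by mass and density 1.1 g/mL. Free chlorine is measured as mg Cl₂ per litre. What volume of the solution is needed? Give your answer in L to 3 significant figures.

4.74 L

Volume: 222 m³ = 222,000 L.
Chlorine deficit: 5.2 − 2.9 = 2.3 ppm = 2.3 mg/L as Cl₂.
Cl₂ equivalent needed: 2.3 mg/L × 222,000 L = 510,600 mg = 510.6 g.
Product at 9.8% available chlorine: 510.6 / 0.098 = 5210 g.
Volume at density 1.1 g/mL: 5210 g ÷ 1.1 g/mL = 4737 mL.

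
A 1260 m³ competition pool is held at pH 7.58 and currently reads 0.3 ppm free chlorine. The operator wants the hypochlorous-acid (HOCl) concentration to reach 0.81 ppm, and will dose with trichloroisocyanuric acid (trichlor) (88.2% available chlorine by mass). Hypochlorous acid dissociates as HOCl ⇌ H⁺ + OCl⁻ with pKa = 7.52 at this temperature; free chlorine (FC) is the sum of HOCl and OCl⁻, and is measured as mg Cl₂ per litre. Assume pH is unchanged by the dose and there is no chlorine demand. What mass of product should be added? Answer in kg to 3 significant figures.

2.06 kg

Volume: 1260 m³ = 1,260,000 L.
[OCl⁻]/[HOCl] = 10^(pH − pKa) = 10^(7.58 − 7.52) = 1.148; fraction as HOCl = 1/(1 + 1.148) = 0.4655.
Free chlorine required for 0.81 ppm HOCl: 0.81 / 0.4655 = 1.74 ppm.
FC to add: 1.74 − 0.3 = 1.44 mg/L as Cl₂.
Cl₂ equivalent: 1.44 mg/L × 1,260,000 L = 1814 g.
Product at 88.2% available Cl: 1814 / 0.882 = 2057 g.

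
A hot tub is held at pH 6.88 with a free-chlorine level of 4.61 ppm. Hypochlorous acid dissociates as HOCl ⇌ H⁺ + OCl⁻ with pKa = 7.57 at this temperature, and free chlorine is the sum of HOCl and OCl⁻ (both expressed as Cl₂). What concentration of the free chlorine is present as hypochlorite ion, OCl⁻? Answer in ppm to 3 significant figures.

[OCl⁻]/[HOCl] = 10^(pH − pKa) = 10^(6.88 − 7.57) = 10^-0.69 = 0.2042.
Fraction as HOCl = 1 / (1 + 0.2042) = 0.8304.
OCl⁻ = (1 − 0.8304) × 4.61 ppm = 0.7816 ppm.

0.782 ppm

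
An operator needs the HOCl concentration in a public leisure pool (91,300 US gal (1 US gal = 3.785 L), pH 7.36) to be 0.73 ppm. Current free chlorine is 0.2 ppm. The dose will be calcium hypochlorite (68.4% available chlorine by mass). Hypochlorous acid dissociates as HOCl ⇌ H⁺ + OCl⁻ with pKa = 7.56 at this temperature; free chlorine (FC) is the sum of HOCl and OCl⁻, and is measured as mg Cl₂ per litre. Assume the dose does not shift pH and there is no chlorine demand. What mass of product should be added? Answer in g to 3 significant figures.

Volume: 91,300 US gal × 3.785 L/gal = 345,570 L.
[OCl⁻]/[HOCl] = 10^(pH − pKa) = 10^(7.36 − 7.56) = 0.631; fraction as HOCl = 1/(1 + 0.631) = 0.6131.
Free chlorine required for 0.73 ppm HOCl: 0.73 / 0.6131 = 1.191 ppm.
FC to add: 1.191 − 0.2 = 0.9906 mg/L as Cl₂.
Cl₂ equivalent: 0.9906 mg/L × 345,570 L = 342.3 g.
Product at 68.4% available Cl: 342.3 / 0.684 = 500.5 g.

500 g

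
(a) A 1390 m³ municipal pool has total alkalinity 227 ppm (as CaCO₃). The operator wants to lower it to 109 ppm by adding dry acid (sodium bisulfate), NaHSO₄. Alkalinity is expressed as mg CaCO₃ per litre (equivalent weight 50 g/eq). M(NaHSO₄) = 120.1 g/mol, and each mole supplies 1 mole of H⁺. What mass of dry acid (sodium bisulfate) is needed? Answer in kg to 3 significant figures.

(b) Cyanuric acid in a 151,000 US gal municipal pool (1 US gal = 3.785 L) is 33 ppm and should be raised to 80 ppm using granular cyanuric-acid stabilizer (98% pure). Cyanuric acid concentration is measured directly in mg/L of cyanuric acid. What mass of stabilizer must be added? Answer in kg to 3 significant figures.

(a) 394 kg; (b) 27.4 kg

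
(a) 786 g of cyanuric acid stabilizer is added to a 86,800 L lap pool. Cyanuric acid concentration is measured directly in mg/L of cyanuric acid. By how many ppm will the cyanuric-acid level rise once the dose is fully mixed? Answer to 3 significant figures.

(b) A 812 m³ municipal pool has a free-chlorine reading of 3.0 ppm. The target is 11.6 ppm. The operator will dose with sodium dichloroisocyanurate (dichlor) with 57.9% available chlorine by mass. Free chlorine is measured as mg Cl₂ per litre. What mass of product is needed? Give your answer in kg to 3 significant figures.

(a) Rise: 786 g / 86,800 L × 1000 = 9.055 mg/L.

(b) Volume: 812 m³ = 812,000 L.
(b) Chlorine deficit: 11.6 − 3.0 = 8.6 ppm = 8.6 mg/L as Cl₂.
(b) Cl₂ equivalent needed: 8.6 mg/L × 812,000 L = 6,983,000 mg = 6983 g.
(b) Product at 57.9% available chlorine: 6983 / 0.579 = 12,060 g.

(a) 9.06 ppm; (b) 12.1 kg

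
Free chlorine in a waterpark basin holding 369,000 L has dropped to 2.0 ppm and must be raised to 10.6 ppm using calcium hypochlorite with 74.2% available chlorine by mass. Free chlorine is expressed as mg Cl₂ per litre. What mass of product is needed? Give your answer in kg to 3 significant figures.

4.28 kg

Chlorine deficit: 10.6 − 2.0 = 8.6 ppm = 8.6 mg/L as Cl₂.
Cl₂ equivalent needed: 8.6 mg/L × 369,000 L = 3,173,000 mg = 3173 g.
Product at 74.2% available chlorine: 3173 / 0.742 = 4277 g.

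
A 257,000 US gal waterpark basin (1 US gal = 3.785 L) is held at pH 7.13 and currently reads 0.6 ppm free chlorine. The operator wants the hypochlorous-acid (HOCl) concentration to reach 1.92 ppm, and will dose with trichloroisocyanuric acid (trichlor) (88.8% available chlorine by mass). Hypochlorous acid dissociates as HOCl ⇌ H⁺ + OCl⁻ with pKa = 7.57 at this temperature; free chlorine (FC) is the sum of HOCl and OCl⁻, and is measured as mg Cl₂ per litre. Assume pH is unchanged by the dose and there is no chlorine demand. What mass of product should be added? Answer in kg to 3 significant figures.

2.21 kg

Volume: 257,000 US gal × 3.785 L/gal = 972,745 L.
[OCl⁻]/[HOCl] = 10^(pH − pKa) = 10^(7.13 − 7.57) = 0.3631; fraction as HOCl = 1/(1 + 0.3631) = 0.7336.
Free chlorine required for 1.92 ppm HOCl: 1.92 / 0.7336 = 2.617 ppm.
FC to add: 2.617 − 0.6 = 2.017 mg/L as Cl₂.
Cl₂ equivalent: 2.017 mg/L × 972,745 L = 1962 g.
Product at 88.8% available Cl: 1962 / 0.888 = 2210 g.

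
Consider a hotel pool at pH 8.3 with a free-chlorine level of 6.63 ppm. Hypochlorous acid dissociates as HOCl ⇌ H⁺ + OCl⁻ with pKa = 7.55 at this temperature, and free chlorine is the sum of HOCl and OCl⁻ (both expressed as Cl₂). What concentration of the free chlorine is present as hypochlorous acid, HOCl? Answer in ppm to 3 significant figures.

1.00 ppm

[OCl⁻]/[HOCl] = 10^(pH − pKa) = 10^(8.3 − 7.55) = 10^0.75 = 5.623.
Fraction as HOCl = 1 / (1 + 5.623) = 0.151.
HOCl = 0.151 × 6.63 ppm = 1.001 ppm.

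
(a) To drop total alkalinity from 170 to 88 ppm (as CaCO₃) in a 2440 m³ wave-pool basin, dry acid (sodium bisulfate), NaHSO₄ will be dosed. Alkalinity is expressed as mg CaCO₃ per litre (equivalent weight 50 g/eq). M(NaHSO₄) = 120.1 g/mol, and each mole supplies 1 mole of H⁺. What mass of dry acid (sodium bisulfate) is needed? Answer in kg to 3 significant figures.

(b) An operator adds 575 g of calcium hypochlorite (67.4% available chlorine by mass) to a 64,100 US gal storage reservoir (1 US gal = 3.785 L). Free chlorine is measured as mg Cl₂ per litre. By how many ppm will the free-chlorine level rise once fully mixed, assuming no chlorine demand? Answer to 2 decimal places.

(a) 481 kg; (b) 1.60 ppm

(a) Volume: 2440 m³ = 2,440,000 L.
(a) Alkalinity to neutralize: (170 − 88) = 82 mg/L as CaCO₃ × 2,440,000 L = 200,100 g as CaCO₃.
(a) Equivalents of H⁺ required: 200,100 ÷ 50 g/eq = 4002 eq = 4002 mol NaHSO₄.
(a) Mass of NaHSO₄: 4002 × 120.1 = 480,600 g.

(b) Volume: 64,100 US gal × 3.785 L/gal = 242,618 L.
(b) Available chlorine delivered: 575 g × 0.674 = 387.6 g as Cl₂.
(b) Concentration rise: 387.6 g / 242,618 L = 1.597 mg/L = 1.60 ppm.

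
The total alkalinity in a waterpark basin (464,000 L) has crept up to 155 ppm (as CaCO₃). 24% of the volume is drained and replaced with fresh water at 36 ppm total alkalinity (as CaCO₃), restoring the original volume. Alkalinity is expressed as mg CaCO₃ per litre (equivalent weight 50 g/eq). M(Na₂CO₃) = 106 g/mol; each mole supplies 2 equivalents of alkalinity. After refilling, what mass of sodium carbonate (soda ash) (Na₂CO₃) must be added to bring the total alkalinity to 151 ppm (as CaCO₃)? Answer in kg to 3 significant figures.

After draining 24% and refilling: 155 × 0.76 + 36 × 0.24 = 126.44 ppm.
Deficit to target: 151 − 126.44 = 24.56 mg/L.
As CaCO₃: 24.56 mg/L × 464,000 L = 11,400 g; ÷ 50 g/eq ÷ 2 = 114 mol Na₂CO₃.
Mass: 114 × 106 = 12,080 g.

12.1 kg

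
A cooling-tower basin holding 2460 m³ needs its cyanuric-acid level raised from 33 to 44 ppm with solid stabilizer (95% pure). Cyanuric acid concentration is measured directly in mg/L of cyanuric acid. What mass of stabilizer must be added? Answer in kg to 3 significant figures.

Volume: 2460 m³ = 2,460,000 L.
CYA to add: (44 − 33) = 11 mg/L × 2,460,000 L = 27,060 g cyanuric acid.
At 95% purity: 27,060 / 0.95 = 28,480 g product.

28.5 kg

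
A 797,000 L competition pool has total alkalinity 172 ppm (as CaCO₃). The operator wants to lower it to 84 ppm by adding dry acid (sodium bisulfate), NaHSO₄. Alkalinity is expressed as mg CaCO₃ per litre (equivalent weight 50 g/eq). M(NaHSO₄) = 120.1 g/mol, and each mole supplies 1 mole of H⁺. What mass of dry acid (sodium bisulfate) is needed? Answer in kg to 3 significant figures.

168 kg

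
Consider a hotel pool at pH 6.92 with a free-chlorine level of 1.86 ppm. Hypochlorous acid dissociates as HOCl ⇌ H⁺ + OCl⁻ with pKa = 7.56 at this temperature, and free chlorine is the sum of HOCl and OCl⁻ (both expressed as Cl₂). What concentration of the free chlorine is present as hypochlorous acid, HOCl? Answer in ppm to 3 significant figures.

1.51 ppm

[OCl⁻]/[HOCl] = 10^(pH − pKa) = 10^(6.92 − 7.56) = 10^-0.64 = 0.2291.
Fraction as HOCl = 1 / (1 + 0.2291) = 0.8136.
HOCl = 0.8136 × 1.86 ppm = 1.513 ppm.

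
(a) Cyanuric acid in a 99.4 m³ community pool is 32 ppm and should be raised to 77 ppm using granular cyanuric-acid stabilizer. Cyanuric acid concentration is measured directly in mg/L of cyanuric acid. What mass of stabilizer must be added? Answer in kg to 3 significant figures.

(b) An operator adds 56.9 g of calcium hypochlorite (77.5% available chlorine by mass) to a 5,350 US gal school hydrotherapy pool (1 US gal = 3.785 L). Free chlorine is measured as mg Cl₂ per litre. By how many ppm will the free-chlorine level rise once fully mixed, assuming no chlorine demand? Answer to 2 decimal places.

(a) 4.47 kg; (b) 2.18 ppm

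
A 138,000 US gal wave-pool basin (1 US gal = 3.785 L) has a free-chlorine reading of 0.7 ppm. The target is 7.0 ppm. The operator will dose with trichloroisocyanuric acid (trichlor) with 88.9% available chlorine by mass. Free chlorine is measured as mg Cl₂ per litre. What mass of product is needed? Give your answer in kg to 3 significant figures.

Volume: 138,000 US gal × 3.785 L/gal = 522,330 L.
Chlorine deficit: 7.0 − 0.7 = 6.3 ppm = 6.3 mg/L as Cl₂.
Cl₂ equivalent needed: 6.3 mg/L × 522,330 L = 3,291,000 mg = 3291 g.
Product at 88.9% available chlorine: 3291 / 0.889 = 3702 g.

3.70 kg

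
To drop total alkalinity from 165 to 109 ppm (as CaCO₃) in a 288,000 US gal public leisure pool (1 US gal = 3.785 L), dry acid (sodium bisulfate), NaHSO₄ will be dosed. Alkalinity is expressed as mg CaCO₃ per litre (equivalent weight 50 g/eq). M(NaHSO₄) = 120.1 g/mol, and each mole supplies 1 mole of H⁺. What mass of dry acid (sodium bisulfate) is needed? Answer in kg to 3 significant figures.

Volume: 288,000 US gal × 3.785 L/gal = 1,090,080 L.
Alkalinity to neutralize: (165 − 109) = 56 mg/L as CaCO₃ × 1,090,080 L = 61,040 g as CaCO₃.
Equivalents of H⁺ required: 61,040 ÷ 50 g/eq = 1221 eq = 1221 mol NaHSO₄.
Mass of NaHSO₄: 1221 × 120.1 = 146,600 g.

147 kg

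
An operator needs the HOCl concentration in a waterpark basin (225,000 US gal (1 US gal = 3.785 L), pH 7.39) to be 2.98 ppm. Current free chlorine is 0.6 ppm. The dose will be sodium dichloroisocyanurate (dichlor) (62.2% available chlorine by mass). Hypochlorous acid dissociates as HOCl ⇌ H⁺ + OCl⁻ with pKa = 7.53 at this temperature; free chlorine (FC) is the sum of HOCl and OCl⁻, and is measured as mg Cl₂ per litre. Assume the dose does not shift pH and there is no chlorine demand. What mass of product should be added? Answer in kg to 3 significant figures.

Volume: 225,000 US gal × 3.785 L/gal = 851,625 L.
[OCl⁻]/[HOCl] = 10^(pH − pKa) = 10^(7.39 − 7.53) = 0.7244; fraction as HOCl = 1/(1 + 0.7244) = 0.5799.
Free chlorine required for 2.98 ppm HOCl: 2.98 / 0.5799 = 5.139 ppm.
FC to add: 5.139 − 0.6 = 4.539 mg/L as Cl₂.
Cl₂ equivalent: 4.539 mg/L × 851,625 L = 3865 g.
Product at 62.2% available Cl: 3865 / 0.622 = 6214 g.

6.21 kg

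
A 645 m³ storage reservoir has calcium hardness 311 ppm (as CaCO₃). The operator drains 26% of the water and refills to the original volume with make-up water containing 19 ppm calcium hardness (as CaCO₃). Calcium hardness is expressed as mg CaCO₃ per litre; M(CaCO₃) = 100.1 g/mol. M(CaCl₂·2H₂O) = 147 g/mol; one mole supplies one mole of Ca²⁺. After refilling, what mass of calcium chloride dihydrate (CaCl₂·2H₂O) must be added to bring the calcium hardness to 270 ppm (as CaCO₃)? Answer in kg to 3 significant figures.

33.1 kg

Volume: 645 m³ = 645,000 L.
After draining 26% and refilling: 311 × 0.74 + 19 × 0.26 = 235.08 ppm.
Deficit to target: 270 − 235.08 = 34.92 mg/L.
As CaCO₃: 34.92 mg/L × 645,000 L = 22,520 g; ÷ 100.1 = 225 mol Ca²⁺.
Mass: 225 × 147 = 33,080 g.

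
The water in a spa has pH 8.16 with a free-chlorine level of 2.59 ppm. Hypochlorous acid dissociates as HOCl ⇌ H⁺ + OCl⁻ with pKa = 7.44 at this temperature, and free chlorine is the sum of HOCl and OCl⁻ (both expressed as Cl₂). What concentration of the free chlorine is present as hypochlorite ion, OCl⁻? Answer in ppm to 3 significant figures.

2.18 ppm

[OCl⁻]/[HOCl] = 10^(pH − pKa) = 10^(8.16 − 7.44) = 10^0.72 = 5.248.
Fraction as HOCl = 1 / (1 + 5.248) = 0.16.
OCl⁻ = (1 − 0.16) × 2.59 ppm = 2.175 ppm.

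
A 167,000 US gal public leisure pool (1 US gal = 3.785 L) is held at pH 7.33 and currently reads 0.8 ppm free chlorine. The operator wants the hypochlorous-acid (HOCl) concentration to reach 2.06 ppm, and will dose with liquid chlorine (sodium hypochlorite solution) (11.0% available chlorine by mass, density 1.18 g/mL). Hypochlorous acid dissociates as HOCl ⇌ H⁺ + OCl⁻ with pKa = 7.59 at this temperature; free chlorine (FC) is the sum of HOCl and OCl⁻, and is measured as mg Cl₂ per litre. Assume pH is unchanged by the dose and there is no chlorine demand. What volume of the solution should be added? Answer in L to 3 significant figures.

11.6 L

Volume: 167,000 US gal × 3.785 L/gal = 632,095 L.
[OCl⁻]/[HOCl] = 10^(pH − pKa) = 10^(7.33 − 7.59) = 0.5495; fraction as HOCl = 1/(1 + 0.5495) = 0.6454.
Free chlorine required for 2.06 ppm HOCl: 2.06 / 0.6454 = 3.192 ppm.
FC to add: 3.192 − 0.8 = 2.392 mg/L as Cl₂.
Cl₂ equivalent: 2.392 mg/L × 632,095 L = 1512 g.
Product at 11.0% available Cl: 1512 / 0.11 = 13,750 g.
Volume: 13,750 g ÷ 1.18 g/mL = 11,650 mL.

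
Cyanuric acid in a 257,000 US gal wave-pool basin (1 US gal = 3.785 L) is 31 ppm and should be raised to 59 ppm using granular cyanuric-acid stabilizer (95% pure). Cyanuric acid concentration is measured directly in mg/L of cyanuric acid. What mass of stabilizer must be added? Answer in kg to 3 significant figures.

Volume: 257,000 US gal × 3.785 L/gal = 972,745 L.
CYA to add: (59 − 31) = 28 mg/L × 972,745 L = 27,240 g cyanuric acid.
At 95% purity: 27,240 / 0.95 = 28,670 g product.

28.7 kg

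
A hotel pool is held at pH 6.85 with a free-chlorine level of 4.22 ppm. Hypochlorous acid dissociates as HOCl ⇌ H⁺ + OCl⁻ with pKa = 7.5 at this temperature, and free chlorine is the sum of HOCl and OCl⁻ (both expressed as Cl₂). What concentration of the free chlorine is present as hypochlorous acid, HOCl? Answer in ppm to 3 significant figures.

[OCl⁻]/[HOCl] = 10^(pH − pKa) = 10^(6.85 − 7.5) = 10^-0.65 = 0.2239.
Fraction as HOCl = 1 / (1 + 0.2239) = 0.8171.
HOCl = 0.8171 × 4.22 ppm = 3.448 ppm.

3.45 ppm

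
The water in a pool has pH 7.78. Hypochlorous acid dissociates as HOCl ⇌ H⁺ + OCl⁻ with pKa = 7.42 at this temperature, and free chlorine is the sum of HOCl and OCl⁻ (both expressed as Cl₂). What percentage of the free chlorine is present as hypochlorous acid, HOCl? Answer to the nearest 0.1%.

[OCl⁻]/[HOCl] = 10^(pH − pKa) = 10^(7.78 − 7.42) = 10^0.36 = 2.291.
Fraction as HOCl = 1 / (1 + 2.291) = 0.3039.

30.4%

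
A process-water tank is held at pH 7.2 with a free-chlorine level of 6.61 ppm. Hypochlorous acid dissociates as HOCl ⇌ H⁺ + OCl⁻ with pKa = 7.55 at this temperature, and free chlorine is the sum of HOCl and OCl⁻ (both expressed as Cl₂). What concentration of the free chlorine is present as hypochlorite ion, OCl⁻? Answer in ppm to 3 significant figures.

[OCl⁻]/[HOCl] = 10^(pH − pKa) = 10^(7.2 − 7.55) = 10^-0.35 = 0.4467.
Fraction as HOCl = 1 / (1 + 0.4467) = 0.6912.
OCl⁻ = (1 − 0.6912) × 6.61 ppm = 2.041 ppm.

2.04 ppm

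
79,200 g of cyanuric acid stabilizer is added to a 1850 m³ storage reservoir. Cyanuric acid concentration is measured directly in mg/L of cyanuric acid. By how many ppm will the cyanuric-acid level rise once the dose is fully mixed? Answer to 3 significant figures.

Volume: 1850 m³ = 1,850,000 L.
Rise: 79,200 g / 1,850,000 L × 1000 = 42.81 mg/L.

42.8 ppm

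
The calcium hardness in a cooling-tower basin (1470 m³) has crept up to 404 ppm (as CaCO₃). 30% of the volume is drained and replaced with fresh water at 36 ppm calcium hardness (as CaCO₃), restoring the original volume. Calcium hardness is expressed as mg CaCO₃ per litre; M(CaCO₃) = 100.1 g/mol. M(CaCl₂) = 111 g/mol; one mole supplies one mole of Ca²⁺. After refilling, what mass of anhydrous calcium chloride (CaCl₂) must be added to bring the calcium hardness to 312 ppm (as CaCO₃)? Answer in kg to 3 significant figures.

30.0 kg

Volume: 1470 m³ = 1,470,000 L.
After draining 30% and refilling: 404 × 0.70 + 36 × 0.30 = 293.6 ppm.
Deficit to target: 312 − 293.6 = 18.4 mg/L.
As CaCO₃: 18.4 mg/L × 1,470,000 L = 27,050 g; ÷ 100.1 = 270.2 mol Ca²⁺.
Mass: 270.2 × 111 = 29,990 g.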